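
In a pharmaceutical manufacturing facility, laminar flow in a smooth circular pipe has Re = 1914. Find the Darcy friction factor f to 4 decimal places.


f = 64 / Re
f = 64 / 1914
f = 0.0334


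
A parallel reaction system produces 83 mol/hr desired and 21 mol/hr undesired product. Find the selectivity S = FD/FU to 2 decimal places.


S = desired product rate / undesired product rate
S = 83 / 21
S = 3.95


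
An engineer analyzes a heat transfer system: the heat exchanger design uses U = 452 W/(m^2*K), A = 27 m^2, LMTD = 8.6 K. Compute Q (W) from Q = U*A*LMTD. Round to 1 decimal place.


Q = U * A * LMTD
Q = 452 * 27 * 8.6
Q = 104954.4 W


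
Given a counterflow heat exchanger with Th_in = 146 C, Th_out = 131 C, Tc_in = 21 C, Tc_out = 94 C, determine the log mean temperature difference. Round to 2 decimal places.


dT1 = Th_in - Tc_out = 146 - 94 = 52
dT2 = Th_out - Tc_in = 131 - 21 = 110
LMTD = (dT1 - dT2) / ln(dT1/dT2)
LMTD = (52 - 110) / ln(52/110)
LMTD = 77.41 K


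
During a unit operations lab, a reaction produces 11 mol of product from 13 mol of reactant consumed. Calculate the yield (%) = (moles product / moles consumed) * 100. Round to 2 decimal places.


Yield = (moles product / moles consumed) * 100%
Yield = (11 / 13) * 100
Yield = 0.8462 * 100
Yield = 84.62%


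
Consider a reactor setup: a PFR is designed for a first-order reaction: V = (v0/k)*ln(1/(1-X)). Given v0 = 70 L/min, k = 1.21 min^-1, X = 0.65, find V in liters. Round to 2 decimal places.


V = (v0/k) * ln(1/(1-X))
V = (70/1.21) * ln(1/(1-0.65))
V = 57.85124 * ln(2.857143)
V = 57.85124 * 1.049822
V = 60.73 L


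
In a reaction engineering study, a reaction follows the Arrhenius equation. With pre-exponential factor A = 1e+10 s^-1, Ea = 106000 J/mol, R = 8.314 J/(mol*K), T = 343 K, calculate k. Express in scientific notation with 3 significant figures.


k = A * exp(-Ea/(R*T))
k = 1e+10 * exp(-106000 / (8.314 * 343))
k = 1e+10 * exp(-37.170784)
k = 7.19e-07


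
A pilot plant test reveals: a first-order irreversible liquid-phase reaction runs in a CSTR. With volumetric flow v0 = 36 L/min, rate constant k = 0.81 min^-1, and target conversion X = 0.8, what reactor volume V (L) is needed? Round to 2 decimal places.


V = v0 * X / (k * (1 - X))
V = 36 * 0.8 / (0.81 * (1 - 0.8))
V = 28.8 / (0.81 * 0.2)
V = 28.8 / 0.162
V = 177.78 L


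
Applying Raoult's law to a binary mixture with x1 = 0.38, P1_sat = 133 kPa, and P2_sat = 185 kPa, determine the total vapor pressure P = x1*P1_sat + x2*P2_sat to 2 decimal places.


P = x1*P1_sat + x2*P2_sat
x2 = 1 - x1 = 1 - 0.38 = 0.62
P = 0.38*133 + 0.62*185
P = 50.54 + 114.7
P = 165.24 kPa


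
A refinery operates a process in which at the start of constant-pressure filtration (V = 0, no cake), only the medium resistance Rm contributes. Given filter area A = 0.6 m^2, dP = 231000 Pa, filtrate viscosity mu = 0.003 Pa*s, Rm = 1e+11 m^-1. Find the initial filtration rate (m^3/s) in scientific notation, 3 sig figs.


rate = A * dP / (mu * Rm)
rate = 0.6 * 231000 / (0.003 * 1e+11)
rate = 138600.0 / 3.000e+08
rate = 4.62e-04 m^3/s


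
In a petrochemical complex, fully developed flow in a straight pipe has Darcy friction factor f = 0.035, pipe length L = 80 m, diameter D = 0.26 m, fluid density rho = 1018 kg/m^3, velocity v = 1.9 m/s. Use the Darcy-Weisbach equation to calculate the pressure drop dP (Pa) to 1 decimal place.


dP = f * (L/D) * (rho*v^2/2)
dP = 0.035 * (80/0.26) * (1018*1.9^2/2)
L/D = 307.69230769
rho*v^2/2 = 1018*3.61/2 = 1837.49
dP = 0.035 * 307.69230769 * 1837.49
dP = 19788.4 Pa


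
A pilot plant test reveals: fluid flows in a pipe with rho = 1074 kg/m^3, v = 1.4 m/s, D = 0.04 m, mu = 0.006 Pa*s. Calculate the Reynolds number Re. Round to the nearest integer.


Re = rho * v * D / mu
Re = 1074 * 1.4 * 0.04 / 0.006
Re = 60.144 / 0.006
Re = 10024


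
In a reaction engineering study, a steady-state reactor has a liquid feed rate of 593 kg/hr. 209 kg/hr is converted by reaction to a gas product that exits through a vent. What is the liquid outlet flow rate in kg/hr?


Steady-state mass balance on the main outlet: F_out = F_in - F_removed
F_out = 593 - 209
F_out = 384 kg/hr


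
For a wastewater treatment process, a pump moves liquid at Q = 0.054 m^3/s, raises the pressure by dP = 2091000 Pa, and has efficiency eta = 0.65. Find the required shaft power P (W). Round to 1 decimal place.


P = Q * dP / eta
P = 0.054 * 2091000 / 0.65
P = 112914.0 / 0.65
P = 173713.8 W


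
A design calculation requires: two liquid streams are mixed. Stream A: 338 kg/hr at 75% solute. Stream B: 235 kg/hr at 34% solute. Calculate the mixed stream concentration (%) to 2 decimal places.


Mass balance on solute: F1*x1 + F2*x2 = F3*x3
F3 = F1 + F2 = 338 + 235 = 573 kg/hr
x3 = (F1*x1 + F2*x2)/F3
x3 = (338*0.75 + 235*0.34) / 573
x3 = 58.18%


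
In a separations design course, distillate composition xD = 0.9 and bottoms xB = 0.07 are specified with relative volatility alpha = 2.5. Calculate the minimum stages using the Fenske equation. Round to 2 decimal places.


N_min = ln((xD*(1-xB))/(xB*(1-xD))) / ln(alpha)
Numerator inside ln: 0.837 / 0.007 = 119.571429
ln(119.571429) = 4.783914
ln(alpha) = ln(2.5) = 0.916291
N_min = 4.783914 / 0.916291 = 5.22


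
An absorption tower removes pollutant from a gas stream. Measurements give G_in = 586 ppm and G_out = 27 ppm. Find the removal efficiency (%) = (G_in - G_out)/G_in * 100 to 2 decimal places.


Efficiency = (G_in - G_out) / G_in * 100%
Efficiency = (586 - 27) / 586 * 100
Efficiency = 559 / 586 * 100
Efficiency = 95.39%


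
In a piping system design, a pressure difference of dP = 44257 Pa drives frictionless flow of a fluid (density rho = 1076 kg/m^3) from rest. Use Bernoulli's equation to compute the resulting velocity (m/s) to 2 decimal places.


v = sqrt(2*dP/rho)
v = sqrt(2*44257/1076)
v = sqrt(82.262082)
v = 9.07 m/s


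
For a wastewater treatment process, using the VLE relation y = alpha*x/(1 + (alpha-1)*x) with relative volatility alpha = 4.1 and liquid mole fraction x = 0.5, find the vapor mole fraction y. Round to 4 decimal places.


y = alpha*x / (1 + (alpha-1)*x)
y = 4.1*0.5 / (1 + (4.1-1)*0.5)
y = 2.05 / (1 + 1.55)
y = 2.05 / 2.55
y = 0.8039


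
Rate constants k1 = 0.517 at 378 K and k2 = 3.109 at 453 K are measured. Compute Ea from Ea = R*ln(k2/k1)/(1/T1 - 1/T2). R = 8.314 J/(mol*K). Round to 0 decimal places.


Ea = R * ln(k2/k1) / (1/T1 - 1/T2)
ln(k2/k1) = ln(3.109/0.517) = 1.7940135
1/T1 - 1/T2 = 1/378 - 1/453 = 0.000437997127
Ea = 8.314 * 1.7940135 / 0.000437997127
Ea = 34054 J/mol


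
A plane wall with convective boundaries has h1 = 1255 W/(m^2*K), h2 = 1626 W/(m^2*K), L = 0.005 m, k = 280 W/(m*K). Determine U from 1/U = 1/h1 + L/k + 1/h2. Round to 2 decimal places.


1/U = 1/h1 + L/k + 1/h2
1/U = 1/1255 + 0.005/280 + 1/1626
1/U = 0.0007968127 + 1.78571e-05 + 0.0006150062
1/U = 0.001429676
U = 699.46 W/(m^2*K)


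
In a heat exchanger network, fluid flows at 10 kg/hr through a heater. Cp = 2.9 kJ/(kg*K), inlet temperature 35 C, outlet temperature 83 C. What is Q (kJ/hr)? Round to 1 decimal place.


Q = m_dot * Cp * (T2 - T1)
Q = 10 * 2.9 * (83 - 35)
Q = 10 * 2.9 * 48
Q = 1392.0 kJ/hr


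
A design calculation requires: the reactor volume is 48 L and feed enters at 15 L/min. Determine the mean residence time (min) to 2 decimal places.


tau = V / v0
tau = 48 / 15
tau = 3.20 min


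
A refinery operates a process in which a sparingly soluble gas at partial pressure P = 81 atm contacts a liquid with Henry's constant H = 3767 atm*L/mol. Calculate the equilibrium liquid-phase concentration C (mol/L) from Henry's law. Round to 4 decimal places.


C = P / H
C = 81 / 3767
C = 0.0215 mol/L


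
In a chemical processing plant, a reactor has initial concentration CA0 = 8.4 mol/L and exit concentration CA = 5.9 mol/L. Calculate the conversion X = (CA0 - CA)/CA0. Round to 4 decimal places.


X = (CA0 - CA) / CA0
X = (8.4 - 5.9) / 8.4
X = 2.5 / 8.4
X = 0.2976


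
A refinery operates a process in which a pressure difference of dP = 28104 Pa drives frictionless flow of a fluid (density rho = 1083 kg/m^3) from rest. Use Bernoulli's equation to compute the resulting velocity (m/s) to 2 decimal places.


v = sqrt(2*dP/rho)
v = sqrt(2*28104/1083)
v = sqrt(51.900277)
v = 7.20 m/s


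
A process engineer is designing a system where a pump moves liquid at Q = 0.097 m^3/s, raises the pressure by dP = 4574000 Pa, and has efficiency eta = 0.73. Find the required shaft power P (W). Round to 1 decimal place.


P = Q * dP / eta
P = 0.097 * 4574000 / 0.73
P = 443678.0 / 0.73
P = 607778.1 W


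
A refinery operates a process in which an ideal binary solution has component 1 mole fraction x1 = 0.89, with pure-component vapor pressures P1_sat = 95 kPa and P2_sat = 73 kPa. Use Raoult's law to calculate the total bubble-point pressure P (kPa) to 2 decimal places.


P = x1*P1_sat + x2*P2_sat
x2 = 1 - x1 = 1 - 0.89 = 0.11
P = 0.89*95 + 0.11*73
P = 84.55 + 8.03
P = 92.58 kPa


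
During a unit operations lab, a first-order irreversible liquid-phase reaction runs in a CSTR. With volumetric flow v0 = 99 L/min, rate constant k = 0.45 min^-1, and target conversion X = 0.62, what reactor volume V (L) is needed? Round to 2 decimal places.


V = v0 * X / (k * (1 - X))
V = 99 * 0.62 / (0.45 * (1 - 0.62))
V = 61.38 / (0.45 * 0.38)
V = 61.38 / 0.171
V = 358.95 L


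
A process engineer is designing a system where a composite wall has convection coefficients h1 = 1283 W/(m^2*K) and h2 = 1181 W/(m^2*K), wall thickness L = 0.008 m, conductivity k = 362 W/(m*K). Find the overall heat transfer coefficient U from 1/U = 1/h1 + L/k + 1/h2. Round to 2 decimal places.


1/U = 1/h1 + L/k + 1/h2
1/U = 1/1283 + 0.008/362 + 1/1181
1/U = 0.0007794232 + 2.20994e-05 + 0.0008467401
1/U = 0.0016482627
U = 606.70 W/(m^2*K)


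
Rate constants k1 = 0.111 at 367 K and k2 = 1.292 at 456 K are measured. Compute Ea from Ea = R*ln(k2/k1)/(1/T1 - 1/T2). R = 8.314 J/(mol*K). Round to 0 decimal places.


Ea = R * ln(k2/k1) / (1/T1 - 1/T2)
ln(k2/k1) = ln(1.292/0.111) = 2.4544165
1/T1 - 1/T2 = 1/367 - 1/456 = 0.000531813184
Ea = 8.314 * 2.4544165 / 0.000531813184
Ea = 38371 J/mol


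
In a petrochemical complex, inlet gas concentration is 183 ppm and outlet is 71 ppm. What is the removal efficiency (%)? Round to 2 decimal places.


Efficiency = (G_in - G_out) / G_in * 100%
Efficiency = (183 - 71) / 183 * 100
Efficiency = 112 / 183 * 100
Efficiency = 61.20%


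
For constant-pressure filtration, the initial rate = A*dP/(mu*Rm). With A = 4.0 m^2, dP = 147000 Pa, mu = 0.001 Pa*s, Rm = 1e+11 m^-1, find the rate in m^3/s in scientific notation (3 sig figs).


rate = A * dP / (mu * Rm)
rate = 4.0 * 147000 / (0.001 * 1e+11)
rate = 588000.0 / 1.000e+08
rate = 5.88e-03 m^3/s


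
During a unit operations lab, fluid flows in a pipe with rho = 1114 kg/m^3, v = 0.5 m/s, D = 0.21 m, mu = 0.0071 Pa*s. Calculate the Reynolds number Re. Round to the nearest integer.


Re = rho * v * D / mu
Re = 1114 * 0.5 * 0.21 / 0.0071
Re = 116.97 / 0.0071
Re = 16475


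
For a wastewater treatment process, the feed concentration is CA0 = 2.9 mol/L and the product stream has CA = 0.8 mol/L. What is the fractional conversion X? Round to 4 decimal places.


X = (CA0 - CA) / CA0
X = (2.9 - 0.8) / 2.9
X = 2.1 / 2.9
X = 0.7241


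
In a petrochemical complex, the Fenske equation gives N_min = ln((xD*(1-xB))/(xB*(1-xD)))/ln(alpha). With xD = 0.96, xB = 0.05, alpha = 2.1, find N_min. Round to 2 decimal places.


N_min = ln((xD*(1-xB))/(xB*(1-xD))) / ln(alpha)
Numerator inside ln: 0.912 / 0.002 = 456.0
ln(456.0) = 6.122493
ln(alpha) = ln(2.1) = 0.741937
N_min = 6.122493 / 0.741937 = 8.25


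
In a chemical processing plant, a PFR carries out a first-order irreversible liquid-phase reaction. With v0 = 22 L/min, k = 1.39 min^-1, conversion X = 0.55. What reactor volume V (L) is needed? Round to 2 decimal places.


V = (v0/k) * ln(1/(1-X))
V = (22/1.39) * ln(1/(1-0.55))
V = 15.827338 * ln(2.222222)
V = 15.827338 * 0.798508
V = 12.64 L


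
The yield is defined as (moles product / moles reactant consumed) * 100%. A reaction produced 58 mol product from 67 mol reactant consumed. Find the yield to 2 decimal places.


Yield = (moles product / moles consumed) * 100%
Yield = (58 / 67) * 100
Yield = 0.8657 * 100
Yield = 86.57%


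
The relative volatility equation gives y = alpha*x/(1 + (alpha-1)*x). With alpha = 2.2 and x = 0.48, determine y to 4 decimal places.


y = alpha*x / (1 + (alpha-1)*x)
y = 2.2*0.48 / (1 + (2.2-1)*0.48)
y = 1.056 / (1 + 0.576)
y = 1.056 / 1.576
y = 0.6701


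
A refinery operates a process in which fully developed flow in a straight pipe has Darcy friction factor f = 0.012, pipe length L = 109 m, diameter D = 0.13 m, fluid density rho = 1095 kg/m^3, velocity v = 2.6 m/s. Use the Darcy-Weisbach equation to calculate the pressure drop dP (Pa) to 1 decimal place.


dP = f * (L/D) * (rho*v^2/2)
dP = 0.012 * (109/0.13) * (1095*2.6^2/2)
L/D = 838.46153846
rho*v^2/2 = 1095*6.76/2 = 3701.1
dP = 0.012 * 838.46153846 * 3701.1
dP = 37238.8 Pa


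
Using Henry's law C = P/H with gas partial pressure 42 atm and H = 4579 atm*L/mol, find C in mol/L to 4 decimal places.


C = P / H
C = 42 / 4579
C = 0.0092 mol/L


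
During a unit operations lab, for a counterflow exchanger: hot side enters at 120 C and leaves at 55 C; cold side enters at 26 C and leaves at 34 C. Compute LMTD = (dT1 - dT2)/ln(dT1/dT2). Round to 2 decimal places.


dT1 = Th_in - Tc_out = 120 - 34 = 86
dT2 = Th_out - Tc_in = 55 - 26 = 29
LMTD = (dT1 - dT2) / ln(dT1/dT2)
LMTD = (86 - 29) / ln(86/29)
LMTD = 52.44 K


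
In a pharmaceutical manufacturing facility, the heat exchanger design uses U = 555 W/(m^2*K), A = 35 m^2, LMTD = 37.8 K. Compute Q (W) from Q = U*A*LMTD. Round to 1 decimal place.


Q = U * A * LMTD
Q = 555 * 35 * 37.8
Q = 734265.0 W


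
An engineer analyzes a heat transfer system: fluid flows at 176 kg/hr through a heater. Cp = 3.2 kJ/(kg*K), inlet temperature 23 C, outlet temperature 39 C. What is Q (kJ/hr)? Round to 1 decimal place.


Q = m_dot * Cp * (T2 - T1)
Q = 176 * 3.2 * (39 - 23)
Q = 176 * 3.2 * 16
Q = 9011.2 kJ/hr


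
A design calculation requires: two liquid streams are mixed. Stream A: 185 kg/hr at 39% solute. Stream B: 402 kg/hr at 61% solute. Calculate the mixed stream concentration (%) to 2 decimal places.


Mass balance on solute: F1*x1 + F2*x2 = F3*x3
F3 = F1 + F2 = 185 + 402 = 587 kg/hr
x3 = (F1*x1 + F2*x2)/F3
x3 = (185*0.39 + 402*0.61) / 587
x3 = 54.07%


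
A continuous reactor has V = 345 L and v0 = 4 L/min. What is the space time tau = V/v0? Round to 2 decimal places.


tau = V / v0
tau = 345 / 4
tau = 86.25 min


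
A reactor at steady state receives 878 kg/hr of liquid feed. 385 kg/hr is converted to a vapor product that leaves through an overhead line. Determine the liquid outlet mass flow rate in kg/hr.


Steady-state mass balance on the main outlet: F_out = F_in - F_removed
F_out = 878 - 385
F_out = 493 kg/hr


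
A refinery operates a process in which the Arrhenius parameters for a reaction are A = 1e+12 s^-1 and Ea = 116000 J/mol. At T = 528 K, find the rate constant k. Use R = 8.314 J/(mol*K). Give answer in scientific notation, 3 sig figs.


k = A * exp(-Ea/(R*T))
k = 1e+12 * exp(-116000 / (8.314 * 528))
k = 1e+12 * exp(-26.424942)
k = 3.34e+00


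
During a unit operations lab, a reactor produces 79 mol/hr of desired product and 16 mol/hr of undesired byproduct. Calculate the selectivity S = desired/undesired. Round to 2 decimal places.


S = desired product rate / undesired product rate
S = 79 / 16
S = 4.94


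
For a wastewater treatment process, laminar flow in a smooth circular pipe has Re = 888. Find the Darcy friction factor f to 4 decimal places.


f = 64 / Re
f = 64 / 888
f = 0.0721


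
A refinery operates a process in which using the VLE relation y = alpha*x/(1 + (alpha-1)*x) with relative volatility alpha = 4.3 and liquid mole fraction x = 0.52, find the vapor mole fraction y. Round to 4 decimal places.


y = alpha*x / (1 + (alpha-1)*x)
y = 4.3*0.52 / (1 + (4.3-1)*0.52)
y = 2.236 / (1 + 1.716)
y = 2.236 / 2.716
y = 0.8233


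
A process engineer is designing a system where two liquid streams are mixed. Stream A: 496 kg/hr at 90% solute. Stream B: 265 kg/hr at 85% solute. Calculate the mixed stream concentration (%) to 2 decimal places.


Mass balance on solute: F1*x1 + F2*x2 = F3*x3
F3 = F1 + F2 = 496 + 265 = 761 kg/hr
x3 = (F1*x1 + F2*x2)/F3
x3 = (496*0.9 + 265*0.85) / 761
x3 = 88.26%


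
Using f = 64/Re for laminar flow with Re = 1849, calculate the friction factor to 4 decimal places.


f = 64 / Re
f = 64 / 1849
f = 0.0346


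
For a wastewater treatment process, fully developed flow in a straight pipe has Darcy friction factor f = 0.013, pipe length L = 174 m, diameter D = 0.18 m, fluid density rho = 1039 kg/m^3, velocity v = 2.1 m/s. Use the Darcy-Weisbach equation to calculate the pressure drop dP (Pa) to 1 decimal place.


dP = f * (L/D) * (rho*v^2/2)
dP = 0.013 * (174/0.18) * (1039*2.1^2/2)
L/D = 966.66666667
rho*v^2/2 = 1039*4.41/2 = 2290.995
dP = 0.013 * 966.66666667 * 2290.995
dP = 28790.2 Pa


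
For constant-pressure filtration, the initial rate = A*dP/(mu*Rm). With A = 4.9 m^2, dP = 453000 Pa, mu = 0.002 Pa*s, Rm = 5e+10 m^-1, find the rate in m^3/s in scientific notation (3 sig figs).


rate = A * dP / (mu * Rm)
rate = 4.9 * 453000 / (0.002 * 5e+10)
rate = 2219700.0 / 1.000e+08
rate = 2.22e-02 m^3/s


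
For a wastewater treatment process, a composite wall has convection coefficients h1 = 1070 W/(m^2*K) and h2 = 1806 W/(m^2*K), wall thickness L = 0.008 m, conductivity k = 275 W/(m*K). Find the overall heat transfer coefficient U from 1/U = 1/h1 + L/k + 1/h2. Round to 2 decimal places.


1/U = 1/h1 + L/k + 1/h2
1/U = 1/1070 + 0.008/275 + 1/1806
1/U = 0.0009345794 + 2.90909e-05 + 0.0005537099
1/U = 0.0015173802
U = 659.03 W/(m^2*K)


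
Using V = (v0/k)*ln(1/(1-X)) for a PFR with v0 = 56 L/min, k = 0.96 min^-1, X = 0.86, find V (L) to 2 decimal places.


V = (v0/k) * ln(1/(1-X))
V = (56/0.96) * ln(1/(1-0.86))
V = 58.333333 * ln(7.142857)
V = 58.333333 * 1.966113
V = 114.69 L


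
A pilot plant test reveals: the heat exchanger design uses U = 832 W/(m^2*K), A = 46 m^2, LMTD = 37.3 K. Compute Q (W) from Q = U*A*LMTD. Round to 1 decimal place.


Q = U * A * LMTD
Q = 832 * 46 * 37.3
Q = 1427545.6 W


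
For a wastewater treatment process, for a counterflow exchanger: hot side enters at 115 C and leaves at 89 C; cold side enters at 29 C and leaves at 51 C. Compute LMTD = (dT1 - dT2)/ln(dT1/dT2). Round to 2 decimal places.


dT1 = Th_in - Tc_out = 115 - 51 = 64
dT2 = Th_out - Tc_in = 89 - 29 = 60
LMTD = (dT1 - dT2) / ln(dT1/dT2)
LMTD = (64 - 60) / ln(64/60)
LMTD = 61.98 K


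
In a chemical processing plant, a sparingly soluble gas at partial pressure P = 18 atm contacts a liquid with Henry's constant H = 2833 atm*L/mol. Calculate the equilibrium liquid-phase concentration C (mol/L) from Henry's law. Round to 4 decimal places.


C = P / H
C = 18 / 2833
C = 0.0064 mol/L


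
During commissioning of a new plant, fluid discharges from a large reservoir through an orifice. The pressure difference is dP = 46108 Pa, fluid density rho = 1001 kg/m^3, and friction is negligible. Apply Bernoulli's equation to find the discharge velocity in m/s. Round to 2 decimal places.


v = sqrt(2*dP/rho)
v = sqrt(2*46108/1001)
v = sqrt(92.123876)
v = 9.60 m/s


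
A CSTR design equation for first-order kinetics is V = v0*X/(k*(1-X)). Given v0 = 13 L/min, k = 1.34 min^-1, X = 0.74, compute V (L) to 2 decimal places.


V = v0 * X / (k * (1 - X))
V = 13 * 0.74 / (1.34 * (1 - 0.74))
V = 9.62 / (1.34 * 0.26)
V = 9.62 / 0.3484
V = 27.61 L


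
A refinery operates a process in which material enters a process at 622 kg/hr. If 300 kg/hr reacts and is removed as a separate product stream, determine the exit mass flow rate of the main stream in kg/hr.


Steady-state mass balance on the main outlet: F_out = F_in - F_removed
F_out = 622 - 300
F_out = 322 kg/hr


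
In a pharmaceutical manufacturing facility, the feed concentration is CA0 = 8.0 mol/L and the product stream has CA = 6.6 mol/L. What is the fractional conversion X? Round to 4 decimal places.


X = (CA0 - CA) / CA0
X = (8.0 - 6.6) / 8.0
X = 1.4 / 8.0
X = 0.1750


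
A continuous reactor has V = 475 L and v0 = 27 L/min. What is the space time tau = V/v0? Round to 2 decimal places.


tau = V / v0
tau = 475 / 27
tau = 17.59 min


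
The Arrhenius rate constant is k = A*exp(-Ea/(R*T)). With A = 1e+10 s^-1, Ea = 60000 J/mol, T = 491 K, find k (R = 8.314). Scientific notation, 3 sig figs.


k = A * exp(-Ea/(R*T))
k = 1e+10 * exp(-60000 / (8.314 * 491))
k = 1e+10 * exp(-14.698051)
k = 4.14e+03


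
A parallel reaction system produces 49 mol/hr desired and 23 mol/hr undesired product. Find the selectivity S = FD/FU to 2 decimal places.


S = desired product rate / undesired product rate
S = 49 / 23
S = 2.13


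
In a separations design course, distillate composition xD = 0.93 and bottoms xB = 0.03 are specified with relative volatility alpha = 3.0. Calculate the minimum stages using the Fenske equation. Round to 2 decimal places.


N_min = ln((xD*(1-xB))/(xB*(1-xD))) / ln(alpha)
Numerator inside ln: 0.9021 / 0.0021 = 429.571429
ln(429.571429) = 6.062788
ln(alpha) = ln(3.0) = 1.098612
N_min = 6.062788 / 1.098612 = 5.52


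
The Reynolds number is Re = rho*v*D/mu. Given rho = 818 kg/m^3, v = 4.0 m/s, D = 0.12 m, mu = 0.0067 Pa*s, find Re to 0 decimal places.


Re = rho * v * D / mu
Re = 818 * 4.0 * 0.12 / 0.0067
Re = 392.64 / 0.0067
Re = 58603


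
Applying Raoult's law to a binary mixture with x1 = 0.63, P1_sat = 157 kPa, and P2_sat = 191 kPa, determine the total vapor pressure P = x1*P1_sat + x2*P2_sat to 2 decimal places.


P = x1*P1_sat + x2*P2_sat
x2 = 1 - x1 = 1 - 0.63 = 0.37
P = 0.63*157 + 0.37*191
P = 98.91 + 70.67
P = 169.58 kPa


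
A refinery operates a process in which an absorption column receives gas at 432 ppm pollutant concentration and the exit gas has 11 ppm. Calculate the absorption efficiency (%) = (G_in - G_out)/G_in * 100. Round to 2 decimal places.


Efficiency = (G_in - G_out) / G_in * 100%
Efficiency = (432 - 11) / 432 * 100
Efficiency = 421 / 432 * 100
Efficiency = 97.45%


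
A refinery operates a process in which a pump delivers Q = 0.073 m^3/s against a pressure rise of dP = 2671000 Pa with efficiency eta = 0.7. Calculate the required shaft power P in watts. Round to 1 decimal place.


P = Q * dP / eta
P = 0.073 * 2671000 / 0.7
P = 194983.0 / 0.7
P = 278547.1 W


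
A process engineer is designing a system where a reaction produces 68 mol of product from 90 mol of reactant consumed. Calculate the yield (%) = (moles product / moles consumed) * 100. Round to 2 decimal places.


Yield = (moles product / moles consumed) * 100%
Yield = (68 / 90) * 100
Yield = 0.7556 * 100
Yield = 75.56%


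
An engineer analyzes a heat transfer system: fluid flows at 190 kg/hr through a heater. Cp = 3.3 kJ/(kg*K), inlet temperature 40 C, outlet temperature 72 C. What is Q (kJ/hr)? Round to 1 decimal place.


Q = m_dot * Cp * (T2 - T1)
Q = 190 * 3.3 * (72 - 40)
Q = 190 * 3.3 * 32
Q = 20064.0 kJ/hr


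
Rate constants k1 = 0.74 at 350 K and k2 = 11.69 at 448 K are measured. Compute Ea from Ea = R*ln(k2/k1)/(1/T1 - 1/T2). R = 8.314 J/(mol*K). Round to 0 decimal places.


Ea = R * ln(k2/k1) / (1/T1 - 1/T2)
ln(k2/k1) = ln(11.69/0.74) = 2.7598389
1/T1 - 1/T2 = 1/350 - 1/448 = 0.000625
Ea = 8.314 * 2.7598389 / 0.000625
Ea = 36712 J/mol


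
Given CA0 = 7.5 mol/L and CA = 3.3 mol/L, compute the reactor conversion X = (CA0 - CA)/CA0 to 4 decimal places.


X = (CA0 - CA) / CA0
X = (7.5 - 3.3) / 7.5
X = 4.2 / 7.5
X = 0.5600


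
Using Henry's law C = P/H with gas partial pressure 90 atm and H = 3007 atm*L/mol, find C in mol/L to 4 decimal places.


C = P / H
C = 90 / 3007
C = 0.0299 mol/L


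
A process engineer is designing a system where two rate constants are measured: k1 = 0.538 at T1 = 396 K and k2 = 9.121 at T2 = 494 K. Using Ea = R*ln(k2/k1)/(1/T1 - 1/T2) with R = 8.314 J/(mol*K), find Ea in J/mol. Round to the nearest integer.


Ea = R * ln(k2/k1) / (1/T1 - 1/T2)
ln(k2/k1) = ln(9.121/0.538) = 2.8304762
1/T1 - 1/T2 = 1/396 - 1/494 = 0.000500961027
Ea = 8.314 * 2.8304762 / 0.000500961027
Ea = 46975 J/mol


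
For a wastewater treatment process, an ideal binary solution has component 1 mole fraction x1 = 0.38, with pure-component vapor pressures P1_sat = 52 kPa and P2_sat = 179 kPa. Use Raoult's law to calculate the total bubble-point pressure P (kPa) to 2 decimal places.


P = x1*P1_sat + x2*P2_sat
x2 = 1 - x1 = 1 - 0.38 = 0.62
P = 0.38*52 + 0.62*179
P = 19.76 + 110.98
P = 130.74 kPa


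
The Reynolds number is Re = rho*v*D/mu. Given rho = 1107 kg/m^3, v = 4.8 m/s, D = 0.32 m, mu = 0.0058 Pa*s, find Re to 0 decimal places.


Re = rho * v * D / mu
Re = 1107 * 4.8 * 0.32 / 0.0058
Re = 1700.352 / 0.0058
Re = 293164


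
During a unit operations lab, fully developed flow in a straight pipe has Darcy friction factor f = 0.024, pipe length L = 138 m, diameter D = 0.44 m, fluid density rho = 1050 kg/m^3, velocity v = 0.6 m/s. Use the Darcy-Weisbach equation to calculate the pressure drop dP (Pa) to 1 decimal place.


dP = f * (L/D) * (rho*v^2/2)
dP = 0.024 * (138/0.44) * (1050*0.6^2/2)
L/D = 313.63636364
rho*v^2/2 = 1050*0.36/2 = 189.0
dP = 0.024 * 313.63636364 * 189.0
dP = 1422.7 Pa


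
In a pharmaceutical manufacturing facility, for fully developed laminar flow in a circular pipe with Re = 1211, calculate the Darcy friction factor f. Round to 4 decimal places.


f = 64 / Re
f = 64 / 1211
f = 0.0528


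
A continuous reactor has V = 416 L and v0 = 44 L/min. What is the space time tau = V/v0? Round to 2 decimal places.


tau = V / v0
tau = 416 / 44
tau = 9.45 min


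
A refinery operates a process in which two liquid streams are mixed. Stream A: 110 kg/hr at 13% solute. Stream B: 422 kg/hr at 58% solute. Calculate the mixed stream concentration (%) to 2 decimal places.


Mass balance on solute: F1*x1 + F2*x2 = F3*x3
F3 = F1 + F2 = 110 + 422 = 532 kg/hr
x3 = (F1*x1 + F2*x2)/F3
x3 = (110*0.13 + 422*0.58) / 532
x3 = 48.70%


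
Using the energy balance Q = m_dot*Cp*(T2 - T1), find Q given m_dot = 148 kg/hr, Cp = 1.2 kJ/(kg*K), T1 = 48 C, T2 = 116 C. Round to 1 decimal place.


Q = m_dot * Cp * (T2 - T1)
Q = 148 * 1.2 * (116 - 48)
Q = 148 * 1.2 * 68
Q = 12076.8 kJ/hr


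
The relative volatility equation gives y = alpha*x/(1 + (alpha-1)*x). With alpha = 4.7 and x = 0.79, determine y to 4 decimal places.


y = alpha*x / (1 + (alpha-1)*x)
y = 4.7*0.79 / (1 + (4.7-1)*0.79)
y = 3.713 / (1 + 2.923)
y = 3.713 / 3.923
y = 0.9465


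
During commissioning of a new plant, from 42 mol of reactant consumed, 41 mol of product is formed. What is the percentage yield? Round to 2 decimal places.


Yield = (moles product / moles consumed) * 100%
Yield = (41 / 42) * 100
Yield = 0.9762 * 100
Yield = 97.62%


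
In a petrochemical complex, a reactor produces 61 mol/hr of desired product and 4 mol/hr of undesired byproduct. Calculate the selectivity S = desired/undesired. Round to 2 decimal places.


S = desired product rate / undesired product rate
S = 61 / 4
S = 15.25


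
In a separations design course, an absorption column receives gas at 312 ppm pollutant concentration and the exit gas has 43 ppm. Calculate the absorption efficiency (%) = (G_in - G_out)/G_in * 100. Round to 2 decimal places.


Efficiency = (G_in - G_out) / G_in * 100%
Efficiency = (312 - 43) / 312 * 100
Efficiency = 269 / 312 * 100
Efficiency = 86.22%


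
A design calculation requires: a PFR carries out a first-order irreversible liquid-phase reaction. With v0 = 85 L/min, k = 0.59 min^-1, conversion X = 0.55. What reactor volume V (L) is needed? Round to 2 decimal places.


V = (v0/k) * ln(1/(1-X))
V = (85/0.59) * ln(1/(1-0.55))
V = 144.067797 * ln(2.222222)
V = 144.067797 * 0.798508
V = 115.04 L


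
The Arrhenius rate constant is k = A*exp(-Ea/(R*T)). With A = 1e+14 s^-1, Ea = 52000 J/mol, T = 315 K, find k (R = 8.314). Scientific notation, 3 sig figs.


k = A * exp(-Ea/(R*T))
k = 1e+14 * exp(-52000 / (8.314 * 315))
k = 1e+14 * exp(-19.855589)
k = 2.38e+05


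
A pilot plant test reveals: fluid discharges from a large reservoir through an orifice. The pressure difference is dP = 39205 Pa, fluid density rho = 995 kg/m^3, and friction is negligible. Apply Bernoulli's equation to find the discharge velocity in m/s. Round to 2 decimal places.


v = sqrt(2*dP/rho)
v = sqrt(2*39205/995)
v = sqrt(78.80402)
v = 8.88 m/s


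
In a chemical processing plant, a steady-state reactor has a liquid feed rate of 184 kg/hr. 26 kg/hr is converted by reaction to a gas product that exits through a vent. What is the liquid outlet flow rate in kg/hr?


Steady-state mass balance on the main outlet: F_out = F_in - F_removed
F_out = 184 - 26
F_out = 158 kg/hr


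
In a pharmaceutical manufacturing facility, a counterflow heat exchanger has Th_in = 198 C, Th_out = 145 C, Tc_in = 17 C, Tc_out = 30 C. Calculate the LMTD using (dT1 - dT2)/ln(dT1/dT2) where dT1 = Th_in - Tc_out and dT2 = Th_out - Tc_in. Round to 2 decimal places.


dT1 = Th_in - Tc_out = 198 - 30 = 168
dT2 = Th_out - Tc_in = 145 - 17 = 128
LMTD = (dT1 - dT2) / ln(dT1/dT2)
LMTD = (168 - 128) / ln(168/128)
LMTD = 147.09 K


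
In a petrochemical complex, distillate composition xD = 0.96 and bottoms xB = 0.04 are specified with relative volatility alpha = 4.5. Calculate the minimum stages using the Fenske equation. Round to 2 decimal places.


N_min = ln((xD*(1-xB))/(xB*(1-xD))) / ln(alpha)
Numerator inside ln: 0.9216 / 0.0016 = 576.0
ln(576.0) = 6.356108
ln(alpha) = ln(4.5) = 1.504077
N_min = 6.356108 / 1.504077 = 4.23


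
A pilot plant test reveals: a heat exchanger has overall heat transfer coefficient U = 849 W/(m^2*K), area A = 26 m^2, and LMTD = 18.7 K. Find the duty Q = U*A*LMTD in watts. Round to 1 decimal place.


Q = U * A * LMTD
Q = 849 * 26 * 18.7
Q = 412783.8 W


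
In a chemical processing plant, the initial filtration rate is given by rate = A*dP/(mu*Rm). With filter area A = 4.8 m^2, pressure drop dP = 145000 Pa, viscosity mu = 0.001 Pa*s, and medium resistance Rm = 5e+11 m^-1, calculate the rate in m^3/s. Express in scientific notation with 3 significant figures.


rate = A * dP / (mu * Rm)
rate = 4.8 * 145000 / (0.001 * 5e+11)
rate = 696000.0 / 5.000e+08
rate = 1.39e-03 m^3/s


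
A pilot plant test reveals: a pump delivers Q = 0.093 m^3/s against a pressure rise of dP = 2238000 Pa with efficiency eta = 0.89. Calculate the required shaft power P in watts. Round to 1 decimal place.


P = Q * dP / eta
P = 0.093 * 2238000 / 0.89
P = 208134.0 / 0.89
P = 233858.4 W


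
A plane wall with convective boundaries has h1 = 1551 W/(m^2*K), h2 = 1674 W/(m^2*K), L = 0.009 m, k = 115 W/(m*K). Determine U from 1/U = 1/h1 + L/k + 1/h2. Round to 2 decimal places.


1/U = 1/h1 + L/k + 1/h2
1/U = 1/1551 + 0.009/115 + 1/1674
1/U = 0.0006447453 + 7.82609e-05 + 0.0005973716
1/U = 0.0013203778
U = 757.36 W/(m^2*K)


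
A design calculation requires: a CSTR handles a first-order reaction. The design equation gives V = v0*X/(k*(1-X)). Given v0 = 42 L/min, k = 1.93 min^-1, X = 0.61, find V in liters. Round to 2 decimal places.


V = v0 * X / (k * (1 - X))
V = 42 * 0.61 / (1.93 * (1 - 0.61))
V = 25.62 / (1.93 * 0.39)
V = 25.62 / 0.7527
V = 34.04 L


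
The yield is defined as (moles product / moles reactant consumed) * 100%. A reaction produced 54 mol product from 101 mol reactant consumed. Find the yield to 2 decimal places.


Yield = (moles product / moles consumed) * 100%
Yield = (54 / 101) * 100
Yield = 0.5347 * 100
Yield = 53.47%


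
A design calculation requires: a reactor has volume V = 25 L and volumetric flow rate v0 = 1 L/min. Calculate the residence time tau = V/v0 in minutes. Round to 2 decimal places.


tau = V / v0
tau = 25 / 1
tau = 25.00 min


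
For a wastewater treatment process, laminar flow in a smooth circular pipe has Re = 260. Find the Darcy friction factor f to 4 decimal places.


f = 64 / Re
f = 64 / 260
f = 0.2462


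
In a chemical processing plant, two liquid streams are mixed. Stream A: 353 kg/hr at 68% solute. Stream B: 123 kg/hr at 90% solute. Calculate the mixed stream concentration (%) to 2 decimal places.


Mass balance on solute: F1*x1 + F2*x2 = F3*x3
F3 = F1 + F2 = 353 + 123 = 476 kg/hr
x3 = (F1*x1 + F2*x2)/F3
x3 = (353*0.68 + 123*0.9) / 476
x3 = 73.68%


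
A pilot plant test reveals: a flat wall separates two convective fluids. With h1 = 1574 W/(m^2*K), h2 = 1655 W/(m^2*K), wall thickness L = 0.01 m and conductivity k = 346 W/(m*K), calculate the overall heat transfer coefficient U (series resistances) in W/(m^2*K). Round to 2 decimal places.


1/U = 1/h1 + L/k + 1/h2
1/U = 1/1574 + 0.01/346 + 1/1655
1/U = 0.000635324 + 2.89017e-05 + 0.0006042296
1/U = 0.0012684553
U = 788.36 W/(m^2*K)


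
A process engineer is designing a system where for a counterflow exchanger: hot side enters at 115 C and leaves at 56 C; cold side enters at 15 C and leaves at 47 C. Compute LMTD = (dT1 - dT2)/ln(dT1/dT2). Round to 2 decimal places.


dT1 = Th_in - Tc_out = 115 - 47 = 68
dT2 = Th_out - Tc_in = 56 - 15 = 41
LMTD = (dT1 - dT2) / ln(dT1/dT2)
LMTD = (68 - 41) / ln(68/41)
LMTD = 53.37 K


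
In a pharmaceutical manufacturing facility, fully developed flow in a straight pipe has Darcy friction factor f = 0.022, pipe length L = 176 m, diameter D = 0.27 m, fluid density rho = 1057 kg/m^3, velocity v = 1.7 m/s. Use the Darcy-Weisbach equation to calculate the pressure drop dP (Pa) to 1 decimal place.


dP = f * (L/D) * (rho*v^2/2)
dP = 0.022 * (176/0.27) * (1057*1.7^2/2)
L/D = 651.85185185
rho*v^2/2 = 1057*2.89/2 = 1527.365
dP = 0.022 * 651.85185185 * 1527.365
dP = 21903.5 Pa


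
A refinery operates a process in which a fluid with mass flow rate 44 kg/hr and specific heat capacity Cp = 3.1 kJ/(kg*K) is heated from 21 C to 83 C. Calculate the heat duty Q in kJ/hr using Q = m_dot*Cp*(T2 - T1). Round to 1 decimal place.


Q = m_dot * Cp * (T2 - T1)
Q = 44 * 3.1 * (83 - 21)
Q = 44 * 3.1 * 62
Q = 8456.8 kJ/hr


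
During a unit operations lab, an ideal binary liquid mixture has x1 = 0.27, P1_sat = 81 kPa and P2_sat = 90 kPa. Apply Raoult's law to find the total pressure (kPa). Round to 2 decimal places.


P = x1*P1_sat + x2*P2_sat
x2 = 1 - x1 = 1 - 0.27 = 0.73
P = 0.27*81 + 0.73*90
P = 21.87 + 65.7
P = 87.57 kPa


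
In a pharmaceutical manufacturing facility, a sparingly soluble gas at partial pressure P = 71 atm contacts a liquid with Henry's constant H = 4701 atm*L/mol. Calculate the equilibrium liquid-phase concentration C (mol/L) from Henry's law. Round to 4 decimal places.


C = P / H
C = 71 / 4701
C = 0.0151 mol/L


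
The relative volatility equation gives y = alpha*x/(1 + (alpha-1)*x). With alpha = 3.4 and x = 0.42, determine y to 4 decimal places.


y = alpha*x / (1 + (alpha-1)*x)
y = 3.4*0.42 / (1 + (3.4-1)*0.42)
y = 1.428 / (1 + 1.008)
y = 1.428 / 2.008
y = 0.7112


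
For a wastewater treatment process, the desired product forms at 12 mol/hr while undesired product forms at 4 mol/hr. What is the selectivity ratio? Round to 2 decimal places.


S = desired product rate / undesired product rate
S = 12 / 4
S = 3.00


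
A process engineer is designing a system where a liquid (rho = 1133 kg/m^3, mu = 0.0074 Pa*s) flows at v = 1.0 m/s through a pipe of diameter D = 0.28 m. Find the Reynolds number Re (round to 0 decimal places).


Re = rho * v * D / mu
Re = 1133 * 1.0 * 0.28 / 0.0074
Re = 317.24 / 0.0074
Re = 42870


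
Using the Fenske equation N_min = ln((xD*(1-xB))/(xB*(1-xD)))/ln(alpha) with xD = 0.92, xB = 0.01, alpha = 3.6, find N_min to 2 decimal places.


N_min = ln((xD*(1-xB))/(xB*(1-xD))) / ln(alpha)
Numerator inside ln: 0.9108 / 0.0008 = 1138.5
ln(1138.5) = 7.037467
ln(alpha) = ln(3.6) = 1.280934
N_min = 7.037467 / 1.280934 = 5.49


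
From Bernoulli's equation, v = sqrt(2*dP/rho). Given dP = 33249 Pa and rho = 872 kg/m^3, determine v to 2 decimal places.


v = sqrt(2*dP/rho)
v = sqrt(2*33249/872)
v = sqrt(76.259174)
v = 8.73 m/s


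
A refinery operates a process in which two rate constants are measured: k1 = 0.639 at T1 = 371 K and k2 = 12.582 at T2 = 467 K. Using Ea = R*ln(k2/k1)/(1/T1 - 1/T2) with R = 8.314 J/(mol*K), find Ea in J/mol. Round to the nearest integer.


Ea = R * ln(k2/k1) / (1/T1 - 1/T2)
ln(k2/k1) = ln(12.582/0.639) = 2.980118
1/T1 - 1/T2 = 1/371 - 1/467 = 0.000554090167
Ea = 8.314 * 2.980118 / 0.000554090167
Ea = 44716 J/mol


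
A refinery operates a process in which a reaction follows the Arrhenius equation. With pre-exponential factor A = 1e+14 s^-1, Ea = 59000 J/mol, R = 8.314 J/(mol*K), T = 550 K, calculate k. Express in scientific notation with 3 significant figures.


k = A * exp(-Ea/(R*T))
k = 1e+14 * exp(-59000 / (8.314 * 550))
k = 1e+14 * exp(-12.902661)
k = 2.49e+08


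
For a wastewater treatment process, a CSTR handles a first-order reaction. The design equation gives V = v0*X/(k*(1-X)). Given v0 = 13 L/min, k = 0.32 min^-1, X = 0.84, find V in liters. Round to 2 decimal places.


V = v0 * X / (k * (1 - X))
V = 13 * 0.84 / (0.32 * (1 - 0.84))
V = 10.92 / (0.32 * 0.16)
V = 10.92 / 0.0512
V = 213.28 L


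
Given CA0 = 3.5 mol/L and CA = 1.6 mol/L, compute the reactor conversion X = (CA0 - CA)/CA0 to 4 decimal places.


X = (CA0 - CA) / CA0
X = (3.5 - 1.6) / 3.5
X = 1.9 / 3.5
X = 0.5429


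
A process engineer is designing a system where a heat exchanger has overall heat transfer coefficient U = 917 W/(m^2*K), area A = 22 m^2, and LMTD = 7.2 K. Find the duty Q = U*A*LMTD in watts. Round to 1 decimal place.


Q = U * A * LMTD
Q = 917 * 22 * 7.2
Q = 145252.8 W


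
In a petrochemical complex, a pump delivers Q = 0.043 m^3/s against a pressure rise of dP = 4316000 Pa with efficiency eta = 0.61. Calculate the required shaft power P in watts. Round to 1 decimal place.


P = Q * dP / eta
P = 0.043 * 4316000 / 0.61
P = 185588.0 / 0.61
P = 304242.6 W


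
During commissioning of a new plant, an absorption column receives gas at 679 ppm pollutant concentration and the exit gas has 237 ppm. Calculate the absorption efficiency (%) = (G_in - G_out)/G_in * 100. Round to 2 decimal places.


Efficiency = (G_in - G_out) / G_in * 100%
Efficiency = (679 - 237) / 679 * 100
Efficiency = 442 / 679 * 100
Efficiency = 65.10%


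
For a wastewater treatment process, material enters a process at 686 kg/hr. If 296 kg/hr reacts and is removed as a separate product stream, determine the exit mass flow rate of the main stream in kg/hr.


Steady-state mass balance on the main outlet: F_out = F_in - F_removed
F_out = 686 - 296
F_out = 390 kg/hr


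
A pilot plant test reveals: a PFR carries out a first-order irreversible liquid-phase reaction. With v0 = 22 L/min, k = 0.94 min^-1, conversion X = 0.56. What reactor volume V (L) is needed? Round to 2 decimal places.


V = (v0/k) * ln(1/(1-X))
V = (22/0.94) * ln(1/(1-0.56))
V = 23.404255 * ln(2.272727)
V = 23.404255 * 0.82098
V = 19.21 L


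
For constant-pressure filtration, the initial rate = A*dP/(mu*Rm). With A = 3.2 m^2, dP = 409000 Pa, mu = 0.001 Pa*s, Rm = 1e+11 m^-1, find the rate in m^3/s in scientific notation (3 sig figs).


rate = A * dP / (mu * Rm)
rate = 3.2 * 409000 / (0.001 * 1e+11)
rate = 1308800.0 / 1.000e+08
rate = 1.31e-02 m^3/s


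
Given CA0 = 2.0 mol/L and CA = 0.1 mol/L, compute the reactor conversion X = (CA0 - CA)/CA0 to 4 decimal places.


X = (CA0 - CA) / CA0
X = (2.0 - 0.1) / 2.0
X = 1.9 / 2.0
X = 0.9500
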